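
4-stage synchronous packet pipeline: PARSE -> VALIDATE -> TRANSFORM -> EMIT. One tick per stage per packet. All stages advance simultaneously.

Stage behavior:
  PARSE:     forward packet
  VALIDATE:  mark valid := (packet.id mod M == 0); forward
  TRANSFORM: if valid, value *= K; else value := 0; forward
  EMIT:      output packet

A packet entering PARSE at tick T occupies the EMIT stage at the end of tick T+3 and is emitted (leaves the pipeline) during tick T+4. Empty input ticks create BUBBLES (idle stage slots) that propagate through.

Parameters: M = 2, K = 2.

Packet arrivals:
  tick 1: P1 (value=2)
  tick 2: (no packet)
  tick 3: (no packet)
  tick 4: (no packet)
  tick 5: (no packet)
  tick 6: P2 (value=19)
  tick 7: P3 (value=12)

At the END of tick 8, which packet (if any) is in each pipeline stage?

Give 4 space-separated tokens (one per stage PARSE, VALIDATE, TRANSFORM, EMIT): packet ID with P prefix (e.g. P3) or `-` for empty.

Tick 1: [PARSE:P1(v=2,ok=F), VALIDATE:-, TRANSFORM:-, EMIT:-] out:-; in:P1
Tick 2: [PARSE:-, VALIDATE:P1(v=2,ok=F), TRANSFORM:-, EMIT:-] out:-; in:-
Tick 3: [PARSE:-, VALIDATE:-, TRANSFORM:P1(v=0,ok=F), EMIT:-] out:-; in:-
Tick 4: [PARSE:-, VALIDATE:-, TRANSFORM:-, EMIT:P1(v=0,ok=F)] out:-; in:-
Tick 5: [PARSE:-, VALIDATE:-, TRANSFORM:-, EMIT:-] out:P1(v=0); in:-
Tick 6: [PARSE:P2(v=19,ok=F), VALIDATE:-, TRANSFORM:-, EMIT:-] out:-; in:P2
Tick 7: [PARSE:P3(v=12,ok=F), VALIDATE:P2(v=19,ok=T), TRANSFORM:-, EMIT:-] out:-; in:P3
Tick 8: [PARSE:-, VALIDATE:P3(v=12,ok=F), TRANSFORM:P2(v=38,ok=T), EMIT:-] out:-; in:-
At end of tick 8: ['-', 'P3', 'P2', '-']

Answer: - P3 P2 -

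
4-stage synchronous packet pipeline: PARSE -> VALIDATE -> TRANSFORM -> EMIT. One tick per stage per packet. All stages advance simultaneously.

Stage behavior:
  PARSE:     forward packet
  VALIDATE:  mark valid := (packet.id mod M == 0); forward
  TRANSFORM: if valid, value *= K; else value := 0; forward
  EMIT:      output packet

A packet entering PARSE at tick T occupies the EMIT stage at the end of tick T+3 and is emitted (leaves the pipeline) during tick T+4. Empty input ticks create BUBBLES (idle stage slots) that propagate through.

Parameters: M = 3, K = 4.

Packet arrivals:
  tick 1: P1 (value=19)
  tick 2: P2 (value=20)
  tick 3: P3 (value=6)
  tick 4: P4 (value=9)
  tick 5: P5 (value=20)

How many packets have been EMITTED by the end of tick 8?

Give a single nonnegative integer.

Tick 1: [PARSE:P1(v=19,ok=F), VALIDATE:-, TRANSFORM:-, EMIT:-] out:-; in:P1
Tick 2: [PARSE:P2(v=20,ok=F), VALIDATE:P1(v=19,ok=F), TRANSFORM:-, EMIT:-] out:-; in:P2
Tick 3: [PARSE:P3(v=6,ok=F), VALIDATE:P2(v=20,ok=F), TRANSFORM:P1(v=0,ok=F), EMIT:-] out:-; in:P3
Tick 4: [PARSE:P4(v=9,ok=F), VALIDATE:P3(v=6,ok=T), TRANSFORM:P2(v=0,ok=F), EMIT:P1(v=0,ok=F)] out:-; in:P4
Tick 5: [PARSE:P5(v=20,ok=F), VALIDATE:P4(v=9,ok=F), TRANSFORM:P3(v=24,ok=T), EMIT:P2(v=0,ok=F)] out:P1(v=0); in:P5
Tick 6: [PARSE:-, VALIDATE:P5(v=20,ok=F), TRANSFORM:P4(v=0,ok=F), EMIT:P3(v=24,ok=T)] out:P2(v=0); in:-
Tick 7: [PARSE:-, VALIDATE:-, TRANSFORM:P5(v=0,ok=F), EMIT:P4(v=0,ok=F)] out:P3(v=24); in:-
Tick 8: [PARSE:-, VALIDATE:-, TRANSFORM:-, EMIT:P5(v=0,ok=F)] out:P4(v=0); in:-
Emitted by tick 8: ['P1', 'P2', 'P3', 'P4']

Answer: 4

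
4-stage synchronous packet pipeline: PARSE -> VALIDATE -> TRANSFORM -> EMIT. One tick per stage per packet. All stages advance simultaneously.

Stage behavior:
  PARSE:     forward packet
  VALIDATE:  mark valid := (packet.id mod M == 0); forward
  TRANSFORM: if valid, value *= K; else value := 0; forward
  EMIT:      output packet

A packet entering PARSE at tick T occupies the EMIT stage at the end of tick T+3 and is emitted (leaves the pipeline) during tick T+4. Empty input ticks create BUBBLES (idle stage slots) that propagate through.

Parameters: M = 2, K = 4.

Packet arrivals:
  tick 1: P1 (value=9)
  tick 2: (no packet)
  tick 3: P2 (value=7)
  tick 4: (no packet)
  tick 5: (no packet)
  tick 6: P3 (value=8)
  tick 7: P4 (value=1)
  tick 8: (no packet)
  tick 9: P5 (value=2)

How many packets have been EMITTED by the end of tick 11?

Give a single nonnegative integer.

Tick 1: [PARSE:P1(v=9,ok=F), VALIDATE:-, TRANSFORM:-, EMIT:-] out:-; in:P1
Tick 2: [PARSE:-, VALIDATE:P1(v=9,ok=F), TRANSFORM:-, EMIT:-] out:-; in:-
Tick 3: [PARSE:P2(v=7,ok=F), VALIDATE:-, TRANSFORM:P1(v=0,ok=F), EMIT:-] out:-; in:P2
Tick 4: [PARSE:-, VALIDATE:P2(v=7,ok=T), TRANSFORM:-, EMIT:P1(v=0,ok=F)] out:-; in:-
Tick 5: [PARSE:-, VALIDATE:-, TRANSFORM:P2(v=28,ok=T), EMIT:-] out:P1(v=0); in:-
Tick 6: [PARSE:P3(v=8,ok=F), VALIDATE:-, TRANSFORM:-, EMIT:P2(v=28,ok=T)] out:-; in:P3
Tick 7: [PARSE:P4(v=1,ok=F), VALIDATE:P3(v=8,ok=F), TRANSFORM:-, EMIT:-] out:P2(v=28); in:P4
Tick 8: [PARSE:-, VALIDATE:P4(v=1,ok=T), TRANSFORM:P3(v=0,ok=F), EMIT:-] out:-; in:-
Tick 9: [PARSE:P5(v=2,ok=F), VALIDATE:-, TRANSFORM:P4(v=4,ok=T), EMIT:P3(v=0,ok=F)] out:-; in:P5
Tick 10: [PARSE:-, VALIDATE:P5(v=2,ok=F), TRANSFORM:-, EMIT:P4(v=4,ok=T)] out:P3(v=0); in:-
Tick 11: [PARSE:-, VALIDATE:-, TRANSFORM:P5(v=0,ok=F), EMIT:-] out:P4(v=4); in:-
Emitted by tick 11: ['P1', 'P2', 'P3', 'P4']

Answer: 4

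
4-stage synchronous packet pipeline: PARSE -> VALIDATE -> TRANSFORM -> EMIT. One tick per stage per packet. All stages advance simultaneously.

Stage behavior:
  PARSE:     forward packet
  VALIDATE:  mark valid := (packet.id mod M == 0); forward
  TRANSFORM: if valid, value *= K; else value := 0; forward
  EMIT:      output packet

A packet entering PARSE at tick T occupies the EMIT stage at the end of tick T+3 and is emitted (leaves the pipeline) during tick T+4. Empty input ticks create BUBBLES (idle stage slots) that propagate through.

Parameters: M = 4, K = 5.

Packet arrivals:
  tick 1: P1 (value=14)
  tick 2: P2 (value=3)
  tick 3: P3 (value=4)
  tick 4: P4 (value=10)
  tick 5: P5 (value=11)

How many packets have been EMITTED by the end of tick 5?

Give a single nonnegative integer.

Tick 1: [PARSE:P1(v=14,ok=F), VALIDATE:-, TRANSFORM:-, EMIT:-] out:-; in:P1
Tick 2: [PARSE:P2(v=3,ok=F), VALIDATE:P1(v=14,ok=F), TRANSFORM:-, EMIT:-] out:-; in:P2
Tick 3: [PARSE:P3(v=4,ok=F), VALIDATE:P2(v=3,ok=F), TRANSFORM:P1(v=0,ok=F), EMIT:-] out:-; in:P3
Tick 4: [PARSE:P4(v=10,ok=F), VALIDATE:P3(v=4,ok=F), TRANSFORM:P2(v=0,ok=F), EMIT:P1(v=0,ok=F)] out:-; in:P4
Tick 5: [PARSE:P5(v=11,ok=F), VALIDATE:P4(v=10,ok=T), TRANSFORM:P3(v=0,ok=F), EMIT:P2(v=0,ok=F)] out:P1(v=0); in:P5
Emitted by tick 5: ['P1']

Answer: 1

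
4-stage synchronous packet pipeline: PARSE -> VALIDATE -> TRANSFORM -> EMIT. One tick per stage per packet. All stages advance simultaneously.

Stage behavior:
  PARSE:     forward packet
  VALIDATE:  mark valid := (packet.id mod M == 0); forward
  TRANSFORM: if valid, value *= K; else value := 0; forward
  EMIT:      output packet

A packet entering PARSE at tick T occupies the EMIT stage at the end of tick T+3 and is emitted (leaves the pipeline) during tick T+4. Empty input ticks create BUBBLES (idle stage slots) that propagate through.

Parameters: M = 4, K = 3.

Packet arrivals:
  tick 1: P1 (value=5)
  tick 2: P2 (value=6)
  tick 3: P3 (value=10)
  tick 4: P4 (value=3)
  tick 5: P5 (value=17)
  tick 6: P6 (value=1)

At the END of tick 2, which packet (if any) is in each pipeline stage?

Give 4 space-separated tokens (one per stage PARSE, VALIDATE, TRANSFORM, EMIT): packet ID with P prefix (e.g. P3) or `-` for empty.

Answer: P2 P1 - -

Derivation:
Tick 1: [PARSE:P1(v=5,ok=F), VALIDATE:-, TRANSFORM:-, EMIT:-] out:-; in:P1
Tick 2: [PARSE:P2(v=6,ok=F), VALIDATE:P1(v=5,ok=F), TRANSFORM:-, EMIT:-] out:-; in:P2
At end of tick 2: ['P2', 'P1', '-', '-']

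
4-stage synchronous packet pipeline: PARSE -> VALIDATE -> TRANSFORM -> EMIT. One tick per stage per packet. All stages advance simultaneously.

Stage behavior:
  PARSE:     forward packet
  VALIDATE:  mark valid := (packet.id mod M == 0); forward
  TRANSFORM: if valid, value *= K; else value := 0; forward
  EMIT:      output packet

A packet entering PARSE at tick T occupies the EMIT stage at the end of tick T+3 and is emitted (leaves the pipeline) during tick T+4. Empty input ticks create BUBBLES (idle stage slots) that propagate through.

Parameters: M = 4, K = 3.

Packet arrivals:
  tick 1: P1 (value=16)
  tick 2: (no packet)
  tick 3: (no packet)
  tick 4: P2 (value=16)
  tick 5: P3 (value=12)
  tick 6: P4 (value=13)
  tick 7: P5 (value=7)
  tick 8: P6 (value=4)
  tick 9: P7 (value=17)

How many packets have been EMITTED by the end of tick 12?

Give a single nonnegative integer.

Answer: 6

Derivation:
Tick 1: [PARSE:P1(v=16,ok=F), VALIDATE:-, TRANSFORM:-, EMIT:-] out:-; in:P1
Tick 2: [PARSE:-, VALIDATE:P1(v=16,ok=F), TRANSFORM:-, EMIT:-] out:-; in:-
Tick 3: [PARSE:-, VALIDATE:-, TRANSFORM:P1(v=0,ok=F), EMIT:-] out:-; in:-
Tick 4: [PARSE:P2(v=16,ok=F), VALIDATE:-, TRANSFORM:-, EMIT:P1(v=0,ok=F)] out:-; in:P2
Tick 5: [PARSE:P3(v=12,ok=F), VALIDATE:P2(v=16,ok=F), TRANSFORM:-, EMIT:-] out:P1(v=0); in:P3
Tick 6: [PARSE:P4(v=13,ok=F), VALIDATE:P3(v=12,ok=F), TRANSFORM:P2(v=0,ok=F), EMIT:-] out:-; in:P4
Tick 7: [PARSE:P5(v=7,ok=F), VALIDATE:P4(v=13,ok=T), TRANSFORM:P3(v=0,ok=F), EMIT:P2(v=0,ok=F)] out:-; in:P5
Tick 8: [PARSE:P6(v=4,ok=F), VALIDATE:P5(v=7,ok=F), TRANSFORM:P4(v=39,ok=T), EMIT:P3(v=0,ok=F)] out:P2(v=0); in:P6
Tick 9: [PARSE:P7(v=17,ok=F), VALIDATE:P6(v=4,ok=F), TRANSFORM:P5(v=0,ok=F), EMIT:P4(v=39,ok=T)] out:P3(v=0); in:P7
Tick 10: [PARSE:-, VALIDATE:P7(v=17,ok=F), TRANSFORM:P6(v=0,ok=F), EMIT:P5(v=0,ok=F)] out:P4(v=39); in:-
Tick 11: [PARSE:-, VALIDATE:-, TRANSFORM:P7(v=0,ok=F), EMIT:P6(v=0,ok=F)] out:P5(v=0); in:-
Tick 12: [PARSE:-, VALIDATE:-, TRANSFORM:-, EMIT:P7(v=0,ok=F)] out:P6(v=0); in:-
Emitted by tick 12: ['P1', 'P2', 'P3', 'P4', 'P5', 'P6']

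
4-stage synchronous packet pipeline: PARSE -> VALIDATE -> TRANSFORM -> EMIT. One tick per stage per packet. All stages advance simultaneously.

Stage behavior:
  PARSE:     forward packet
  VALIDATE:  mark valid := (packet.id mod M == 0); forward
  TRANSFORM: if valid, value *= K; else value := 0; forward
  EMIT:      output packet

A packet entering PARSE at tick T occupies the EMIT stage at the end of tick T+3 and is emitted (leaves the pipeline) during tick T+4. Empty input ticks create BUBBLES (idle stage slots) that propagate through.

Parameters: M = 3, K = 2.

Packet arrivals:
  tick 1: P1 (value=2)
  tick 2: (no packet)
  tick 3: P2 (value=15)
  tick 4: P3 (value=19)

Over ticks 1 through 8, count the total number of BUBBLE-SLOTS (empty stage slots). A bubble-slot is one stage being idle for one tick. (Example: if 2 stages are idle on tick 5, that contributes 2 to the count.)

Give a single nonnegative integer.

Answer: 20

Derivation:
Tick 1: [PARSE:P1(v=2,ok=F), VALIDATE:-, TRANSFORM:-, EMIT:-] out:-; bubbles=3
Tick 2: [PARSE:-, VALIDATE:P1(v=2,ok=F), TRANSFORM:-, EMIT:-] out:-; bubbles=3
Tick 3: [PARSE:P2(v=15,ok=F), VALIDATE:-, TRANSFORM:P1(v=0,ok=F), EMIT:-] out:-; bubbles=2
Tick 4: [PARSE:P3(v=19,ok=F), VALIDATE:P2(v=15,ok=F), TRANSFORM:-, EMIT:P1(v=0,ok=F)] out:-; bubbles=1
Tick 5: [PARSE:-, VALIDATE:P3(v=19,ok=T), TRANSFORM:P2(v=0,ok=F), EMIT:-] out:P1(v=0); bubbles=2
Tick 6: [PARSE:-, VALIDATE:-, TRANSFORM:P3(v=38,ok=T), EMIT:P2(v=0,ok=F)] out:-; bubbles=2
Tick 7: [PARSE:-, VALIDATE:-, TRANSFORM:-, EMIT:P3(v=38,ok=T)] out:P2(v=0); bubbles=3
Tick 8: [PARSE:-, VALIDATE:-, TRANSFORM:-, EMIT:-] out:P3(v=38); bubbles=4
Total bubble-slots: 20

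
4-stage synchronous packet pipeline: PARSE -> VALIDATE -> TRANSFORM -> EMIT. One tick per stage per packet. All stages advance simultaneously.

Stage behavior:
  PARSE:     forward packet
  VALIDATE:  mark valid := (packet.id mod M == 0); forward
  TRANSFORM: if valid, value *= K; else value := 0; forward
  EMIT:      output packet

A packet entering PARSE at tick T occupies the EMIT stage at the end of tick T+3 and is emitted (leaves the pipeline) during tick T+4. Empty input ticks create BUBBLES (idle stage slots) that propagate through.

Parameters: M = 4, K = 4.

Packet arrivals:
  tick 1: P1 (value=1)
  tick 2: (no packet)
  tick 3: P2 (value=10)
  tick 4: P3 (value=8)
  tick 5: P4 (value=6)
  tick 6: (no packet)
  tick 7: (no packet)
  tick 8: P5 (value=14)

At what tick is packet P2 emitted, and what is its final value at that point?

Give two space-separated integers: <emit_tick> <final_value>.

Tick 1: [PARSE:P1(v=1,ok=F), VALIDATE:-, TRANSFORM:-, EMIT:-] out:-; in:P1
Tick 2: [PARSE:-, VALIDATE:P1(v=1,ok=F), TRANSFORM:-, EMIT:-] out:-; in:-
Tick 3: [PARSE:P2(v=10,ok=F), VALIDATE:-, TRANSFORM:P1(v=0,ok=F), EMIT:-] out:-; in:P2
Tick 4: [PARSE:P3(v=8,ok=F), VALIDATE:P2(v=10,ok=F), TRANSFORM:-, EMIT:P1(v=0,ok=F)] out:-; in:P3
Tick 5: [PARSE:P4(v=6,ok=F), VALIDATE:P3(v=8,ok=F), TRANSFORM:P2(v=0,ok=F), EMIT:-] out:P1(v=0); in:P4
Tick 6: [PARSE:-, VALIDATE:P4(v=6,ok=T), TRANSFORM:P3(v=0,ok=F), EMIT:P2(v=0,ok=F)] out:-; in:-
Tick 7: [PARSE:-, VALIDATE:-, TRANSFORM:P4(v=24,ok=T), EMIT:P3(v=0,ok=F)] out:P2(v=0); in:-
Tick 8: [PARSE:P5(v=14,ok=F), VALIDATE:-, TRANSFORM:-, EMIT:P4(v=24,ok=T)] out:P3(v=0); in:P5
Tick 9: [PARSE:-, VALIDATE:P5(v=14,ok=F), TRANSFORM:-, EMIT:-] out:P4(v=24); in:-
Tick 10: [PARSE:-, VALIDATE:-, TRANSFORM:P5(v=0,ok=F), EMIT:-] out:-; in:-
Tick 11: [PARSE:-, VALIDATE:-, TRANSFORM:-, EMIT:P5(v=0,ok=F)] out:-; in:-
Tick 12: [PARSE:-, VALIDATE:-, TRANSFORM:-, EMIT:-] out:P5(v=0); in:-
P2: arrives tick 3, valid=False (id=2, id%4=2), emit tick 7, final value 0

Answer: 7 0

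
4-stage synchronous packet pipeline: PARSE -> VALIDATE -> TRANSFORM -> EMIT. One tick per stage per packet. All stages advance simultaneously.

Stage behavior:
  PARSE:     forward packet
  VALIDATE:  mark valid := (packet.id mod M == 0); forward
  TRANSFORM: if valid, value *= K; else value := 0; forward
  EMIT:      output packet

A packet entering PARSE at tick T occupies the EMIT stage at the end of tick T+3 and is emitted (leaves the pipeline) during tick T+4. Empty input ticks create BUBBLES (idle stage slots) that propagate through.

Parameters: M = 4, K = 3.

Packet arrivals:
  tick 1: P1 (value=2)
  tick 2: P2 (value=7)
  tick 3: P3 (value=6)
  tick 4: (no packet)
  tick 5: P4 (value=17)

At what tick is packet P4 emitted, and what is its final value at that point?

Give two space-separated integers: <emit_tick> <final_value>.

Tick 1: [PARSE:P1(v=2,ok=F), VALIDATE:-, TRANSFORM:-, EMIT:-] out:-; in:P1
Tick 2: [PARSE:P2(v=7,ok=F), VALIDATE:P1(v=2,ok=F), TRANSFORM:-, EMIT:-] out:-; in:P2
Tick 3: [PARSE:P3(v=6,ok=F), VALIDATE:P2(v=7,ok=F), TRANSFORM:P1(v=0,ok=F), EMIT:-] out:-; in:P3
Tick 4: [PARSE:-, VALIDATE:P3(v=6,ok=F), TRANSFORM:P2(v=0,ok=F), EMIT:P1(v=0,ok=F)] out:-; in:-
Tick 5: [PARSE:P4(v=17,ok=F), VALIDATE:-, TRANSFORM:P3(v=0,ok=F), EMIT:P2(v=0,ok=F)] out:P1(v=0); in:P4
Tick 6: [PARSE:-, VALIDATE:P4(v=17,ok=T), TRANSFORM:-, EMIT:P3(v=0,ok=F)] out:P2(v=0); in:-
Tick 7: [PARSE:-, VALIDATE:-, TRANSFORM:P4(v=51,ok=T), EMIT:-] out:P3(v=0); in:-
Tick 8: [PARSE:-, VALIDATE:-, TRANSFORM:-, EMIT:P4(v=51,ok=T)] out:-; in:-
Tick 9: [PARSE:-, VALIDATE:-, TRANSFORM:-, EMIT:-] out:P4(v=51); in:-
P4: arrives tick 5, valid=True (id=4, id%4=0), emit tick 9, final value 51

Answer: 9 51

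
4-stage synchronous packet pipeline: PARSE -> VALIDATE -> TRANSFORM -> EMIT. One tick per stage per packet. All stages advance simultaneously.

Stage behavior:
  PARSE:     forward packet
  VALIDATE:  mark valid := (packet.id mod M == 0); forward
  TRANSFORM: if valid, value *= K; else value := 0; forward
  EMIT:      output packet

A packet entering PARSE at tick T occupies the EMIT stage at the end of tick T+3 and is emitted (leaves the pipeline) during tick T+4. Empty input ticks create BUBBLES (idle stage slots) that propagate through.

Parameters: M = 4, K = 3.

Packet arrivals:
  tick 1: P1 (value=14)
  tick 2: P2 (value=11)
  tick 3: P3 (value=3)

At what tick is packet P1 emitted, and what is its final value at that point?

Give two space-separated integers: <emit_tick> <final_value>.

Tick 1: [PARSE:P1(v=14,ok=F), VALIDATE:-, TRANSFORM:-, EMIT:-] out:-; in:P1
Tick 2: [PARSE:P2(v=11,ok=F), VALIDATE:P1(v=14,ok=F), TRANSFORM:-, EMIT:-] out:-; in:P2
Tick 3: [PARSE:P3(v=3,ok=F), VALIDATE:P2(v=11,ok=F), TRANSFORM:P1(v=0,ok=F), EMIT:-] out:-; in:P3
Tick 4: [PARSE:-, VALIDATE:P3(v=3,ok=F), TRANSFORM:P2(v=0,ok=F), EMIT:P1(v=0,ok=F)] out:-; in:-
Tick 5: [PARSE:-, VALIDATE:-, TRANSFORM:P3(v=0,ok=F), EMIT:P2(v=0,ok=F)] out:P1(v=0); in:-
Tick 6: [PARSE:-, VALIDATE:-, TRANSFORM:-, EMIT:P3(v=0,ok=F)] out:P2(v=0); in:-
Tick 7: [PARSE:-, VALIDATE:-, TRANSFORM:-, EMIT:-] out:P3(v=0); in:-
P1: arrives tick 1, valid=False (id=1, id%4=1), emit tick 5, final value 0

Answer: 5 0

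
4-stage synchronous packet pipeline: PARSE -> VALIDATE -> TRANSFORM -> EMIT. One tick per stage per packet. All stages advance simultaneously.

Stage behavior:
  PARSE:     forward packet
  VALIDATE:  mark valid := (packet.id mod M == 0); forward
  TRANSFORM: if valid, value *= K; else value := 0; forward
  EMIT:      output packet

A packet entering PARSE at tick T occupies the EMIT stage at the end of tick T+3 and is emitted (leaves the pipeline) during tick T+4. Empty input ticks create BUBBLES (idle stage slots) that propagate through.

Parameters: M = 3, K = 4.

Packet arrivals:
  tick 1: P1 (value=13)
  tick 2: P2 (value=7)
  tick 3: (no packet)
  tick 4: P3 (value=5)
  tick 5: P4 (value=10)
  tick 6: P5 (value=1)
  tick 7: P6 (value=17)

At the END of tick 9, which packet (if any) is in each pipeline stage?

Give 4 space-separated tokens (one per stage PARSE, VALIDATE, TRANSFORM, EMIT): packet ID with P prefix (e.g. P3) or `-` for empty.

Tick 1: [PARSE:P1(v=13,ok=F), VALIDATE:-, TRANSFORM:-, EMIT:-] out:-; in:P1
Tick 2: [PARSE:P2(v=7,ok=F), VALIDATE:P1(v=13,ok=F), TRANSFORM:-, EMIT:-] out:-; in:P2
Tick 3: [PARSE:-, VALIDATE:P2(v=7,ok=F), TRANSFORM:P1(v=0,ok=F), EMIT:-] out:-; in:-
Tick 4: [PARSE:P3(v=5,ok=F), VALIDATE:-, TRANSFORM:P2(v=0,ok=F), EMIT:P1(v=0,ok=F)] out:-; in:P3
Tick 5: [PARSE:P4(v=10,ok=F), VALIDATE:P3(v=5,ok=T), TRANSFORM:-, EMIT:P2(v=0,ok=F)] out:P1(v=0); in:P4
Tick 6: [PARSE:P5(v=1,ok=F), VALIDATE:P4(v=10,ok=F), TRANSFORM:P3(v=20,ok=T), EMIT:-] out:P2(v=0); in:P5
Tick 7: [PARSE:P6(v=17,ok=F), VALIDATE:P5(v=1,ok=F), TRANSFORM:P4(v=0,ok=F), EMIT:P3(v=20,ok=T)] out:-; in:P6
Tick 8: [PARSE:-, VALIDATE:P6(v=17,ok=T), TRANSFORM:P5(v=0,ok=F), EMIT:P4(v=0,ok=F)] out:P3(v=20); in:-
Tick 9: [PARSE:-, VALIDATE:-, TRANSFORM:P6(v=68,ok=T), EMIT:P5(v=0,ok=F)] out:P4(v=0); in:-
At end of tick 9: ['-', '-', 'P6', 'P5']

Answer: - - P6 P5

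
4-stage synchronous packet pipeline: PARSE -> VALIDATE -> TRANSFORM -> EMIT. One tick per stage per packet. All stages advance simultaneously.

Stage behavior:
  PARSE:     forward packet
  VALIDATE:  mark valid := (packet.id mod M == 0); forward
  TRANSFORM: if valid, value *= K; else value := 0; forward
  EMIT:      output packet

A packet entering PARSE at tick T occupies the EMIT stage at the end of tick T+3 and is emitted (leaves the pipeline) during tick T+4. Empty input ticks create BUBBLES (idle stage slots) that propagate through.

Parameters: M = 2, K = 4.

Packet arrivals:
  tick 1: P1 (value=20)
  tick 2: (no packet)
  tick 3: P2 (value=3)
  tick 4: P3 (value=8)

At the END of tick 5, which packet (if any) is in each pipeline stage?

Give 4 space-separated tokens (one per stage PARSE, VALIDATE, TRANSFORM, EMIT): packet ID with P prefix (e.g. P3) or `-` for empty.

Answer: - P3 P2 -

Derivation:
Tick 1: [PARSE:P1(v=20,ok=F), VALIDATE:-, TRANSFORM:-, EMIT:-] out:-; in:P1
Tick 2: [PARSE:-, VALIDATE:P1(v=20,ok=F), TRANSFORM:-, EMIT:-] out:-; in:-
Tick 3: [PARSE:P2(v=3,ok=F), VALIDATE:-, TRANSFORM:P1(v=0,ok=F), EMIT:-] out:-; in:P2
Tick 4: [PARSE:P3(v=8,ok=F), VALIDATE:P2(v=3,ok=T), TRANSFORM:-, EMIT:P1(v=0,ok=F)] out:-; in:P3
Tick 5: [PARSE:-, VALIDATE:P3(v=8,ok=F), TRANSFORM:P2(v=12,ok=T), EMIT:-] out:P1(v=0); in:-
At end of tick 5: ['-', 'P3', 'P2', '-']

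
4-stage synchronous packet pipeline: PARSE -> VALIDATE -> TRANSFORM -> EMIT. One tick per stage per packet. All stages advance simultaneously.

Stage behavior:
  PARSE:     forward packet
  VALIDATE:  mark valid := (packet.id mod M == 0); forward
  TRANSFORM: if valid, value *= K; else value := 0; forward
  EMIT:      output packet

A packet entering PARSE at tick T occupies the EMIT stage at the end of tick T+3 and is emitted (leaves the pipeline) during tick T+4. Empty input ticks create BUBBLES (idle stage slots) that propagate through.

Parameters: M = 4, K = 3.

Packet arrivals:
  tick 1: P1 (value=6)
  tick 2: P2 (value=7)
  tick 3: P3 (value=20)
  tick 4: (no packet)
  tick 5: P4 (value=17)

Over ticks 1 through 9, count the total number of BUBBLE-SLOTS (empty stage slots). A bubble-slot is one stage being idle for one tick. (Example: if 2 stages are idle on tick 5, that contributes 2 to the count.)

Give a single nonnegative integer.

Tick 1: [PARSE:P1(v=6,ok=F), VALIDATE:-, TRANSFORM:-, EMIT:-] out:-; bubbles=3
Tick 2: [PARSE:P2(v=7,ok=F), VALIDATE:P1(v=6,ok=F), TRANSFORM:-, EMIT:-] out:-; bubbles=2
Tick 3: [PARSE:P3(v=20,ok=F), VALIDATE:P2(v=7,ok=F), TRANSFORM:P1(v=0,ok=F), EMIT:-] out:-; bubbles=1
Tick 4: [PARSE:-, VALIDATE:P3(v=20,ok=F), TRANSFORM:P2(v=0,ok=F), EMIT:P1(v=0,ok=F)] out:-; bubbles=1
Tick 5: [PARSE:P4(v=17,ok=F), VALIDATE:-, TRANSFORM:P3(v=0,ok=F), EMIT:P2(v=0,ok=F)] out:P1(v=0); bubbles=1
Tick 6: [PARSE:-, VALIDATE:P4(v=17,ok=T), TRANSFORM:-, EMIT:P3(v=0,ok=F)] out:P2(v=0); bubbles=2
Tick 7: [PARSE:-, VALIDATE:-, TRANSFORM:P4(v=51,ok=T), EMIT:-] out:P3(v=0); bubbles=3
Tick 8: [PARSE:-, VALIDATE:-, TRANSFORM:-, EMIT:P4(v=51,ok=T)] out:-; bubbles=3
Tick 9: [PARSE:-, VALIDATE:-, TRANSFORM:-, EMIT:-] out:P4(v=51); bubbles=4
Total bubble-slots: 20

Answer: 20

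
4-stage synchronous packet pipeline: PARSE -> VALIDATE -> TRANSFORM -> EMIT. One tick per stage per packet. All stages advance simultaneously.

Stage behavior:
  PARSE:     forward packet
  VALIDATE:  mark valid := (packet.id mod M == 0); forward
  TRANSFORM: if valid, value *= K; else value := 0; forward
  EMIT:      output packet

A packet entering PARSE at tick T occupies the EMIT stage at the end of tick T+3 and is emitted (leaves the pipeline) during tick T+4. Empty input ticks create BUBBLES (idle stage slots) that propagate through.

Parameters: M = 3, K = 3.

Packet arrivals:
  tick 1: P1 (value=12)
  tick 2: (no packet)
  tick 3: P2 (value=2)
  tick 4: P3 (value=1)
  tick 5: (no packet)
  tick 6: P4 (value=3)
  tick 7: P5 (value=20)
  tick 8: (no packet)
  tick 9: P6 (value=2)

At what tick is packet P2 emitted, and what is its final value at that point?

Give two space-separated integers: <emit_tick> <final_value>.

Answer: 7 0

Derivation:
Tick 1: [PARSE:P1(v=12,ok=F), VALIDATE:-, TRANSFORM:-, EMIT:-] out:-; in:P1
Tick 2: [PARSE:-, VALIDATE:P1(v=12,ok=F), TRANSFORM:-, EMIT:-] out:-; in:-
Tick 3: [PARSE:P2(v=2,ok=F), VALIDATE:-, TRANSFORM:P1(v=0,ok=F), EMIT:-] out:-; in:P2
Tick 4: [PARSE:P3(v=1,ok=F), VALIDATE:P2(v=2,ok=F), TRANSFORM:-, EMIT:P1(v=0,ok=F)] out:-; in:P3
Tick 5: [PARSE:-, VALIDATE:P3(v=1,ok=T), TRANSFORM:P2(v=0,ok=F), EMIT:-] out:P1(v=0); in:-
Tick 6: [PARSE:P4(v=3,ok=F), VALIDATE:-, TRANSFORM:P3(v=3,ok=T), EMIT:P2(v=0,ok=F)] out:-; in:P4
Tick 7: [PARSE:P5(v=20,ok=F), VALIDATE:P4(v=3,ok=F), TRANSFORM:-, EMIT:P3(v=3,ok=T)] out:P2(v=0); in:P5
Tick 8: [PARSE:-, VALIDATE:P5(v=20,ok=F), TRANSFORM:P4(v=0,ok=F), EMIT:-] out:P3(v=3); in:-
Tick 9: [PARSE:P6(v=2,ok=F), VALIDATE:-, TRANSFORM:P5(v=0,ok=F), EMIT:P4(v=0,ok=F)] out:-; in:P6
Tick 10: [PARSE:-, VALIDATE:P6(v=2,ok=T), TRANSFORM:-, EMIT:P5(v=0,ok=F)] out:P4(v=0); in:-
Tick 11: [PARSE:-, VALIDATE:-, TRANSFORM:P6(v=6,ok=T), EMIT:-] out:P5(v=0); in:-
Tick 12: [PARSE:-, VALIDATE:-, TRANSFORM:-, EMIT:P6(v=6,ok=T)] out:-; in:-
Tick 13: [PARSE:-, VALIDATE:-, TRANSFORM:-, EMIT:-] out:P6(v=6); in:-
P2: arrives tick 3, valid=False (id=2, id%3=2), emit tick 7, final value 0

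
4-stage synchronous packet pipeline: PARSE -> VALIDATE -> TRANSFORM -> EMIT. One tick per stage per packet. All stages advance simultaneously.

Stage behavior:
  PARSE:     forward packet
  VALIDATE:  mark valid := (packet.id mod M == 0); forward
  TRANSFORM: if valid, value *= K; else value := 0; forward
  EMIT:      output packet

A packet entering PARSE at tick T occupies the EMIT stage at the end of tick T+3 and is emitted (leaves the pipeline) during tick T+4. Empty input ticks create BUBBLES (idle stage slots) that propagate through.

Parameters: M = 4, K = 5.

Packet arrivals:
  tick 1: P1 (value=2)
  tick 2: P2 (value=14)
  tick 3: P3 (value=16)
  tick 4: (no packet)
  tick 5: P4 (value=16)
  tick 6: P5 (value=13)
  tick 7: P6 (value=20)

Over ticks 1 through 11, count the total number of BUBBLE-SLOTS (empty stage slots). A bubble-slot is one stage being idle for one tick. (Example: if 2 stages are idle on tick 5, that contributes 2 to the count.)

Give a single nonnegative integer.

Tick 1: [PARSE:P1(v=2,ok=F), VALIDATE:-, TRANSFORM:-, EMIT:-] out:-; bubbles=3
Tick 2: [PARSE:P2(v=14,ok=F), VALIDATE:P1(v=2,ok=F), TRANSFORM:-, EMIT:-] out:-; bubbles=2
Tick 3: [PARSE:P3(v=16,ok=F), VALIDATE:P2(v=14,ok=F), TRANSFORM:P1(v=0,ok=F), EMIT:-] out:-; bubbles=1
Tick 4: [PARSE:-, VALIDATE:P3(v=16,ok=F), TRANSFORM:P2(v=0,ok=F), EMIT:P1(v=0,ok=F)] out:-; bubbles=1
Tick 5: [PARSE:P4(v=16,ok=F), VALIDATE:-, TRANSFORM:P3(v=0,ok=F), EMIT:P2(v=0,ok=F)] out:P1(v=0); bubbles=1
Tick 6: [PARSE:P5(v=13,ok=F), VALIDATE:P4(v=16,ok=T), TRANSFORM:-, EMIT:P3(v=0,ok=F)] out:P2(v=0); bubbles=1
Tick 7: [PARSE:P6(v=20,ok=F), VALIDATE:P5(v=13,ok=F), TRANSFORM:P4(v=80,ok=T), EMIT:-] out:P3(v=0); bubbles=1
Tick 8: [PARSE:-, VALIDATE:P6(v=20,ok=F), TRANSFORM:P5(v=0,ok=F), EMIT:P4(v=80,ok=T)] out:-; bubbles=1
Tick 9: [PARSE:-, VALIDATE:-, TRANSFORM:P6(v=0,ok=F), EMIT:P5(v=0,ok=F)] out:P4(v=80); bubbles=2
Tick 10: [PARSE:-, VALIDATE:-, TRANSFORM:-, EMIT:P6(v=0,ok=F)] out:P5(v=0); bubbles=3
Tick 11: [PARSE:-, VALIDATE:-, TRANSFORM:-, EMIT:-] out:P6(v=0); bubbles=4
Total bubble-slots: 20

Answer: 20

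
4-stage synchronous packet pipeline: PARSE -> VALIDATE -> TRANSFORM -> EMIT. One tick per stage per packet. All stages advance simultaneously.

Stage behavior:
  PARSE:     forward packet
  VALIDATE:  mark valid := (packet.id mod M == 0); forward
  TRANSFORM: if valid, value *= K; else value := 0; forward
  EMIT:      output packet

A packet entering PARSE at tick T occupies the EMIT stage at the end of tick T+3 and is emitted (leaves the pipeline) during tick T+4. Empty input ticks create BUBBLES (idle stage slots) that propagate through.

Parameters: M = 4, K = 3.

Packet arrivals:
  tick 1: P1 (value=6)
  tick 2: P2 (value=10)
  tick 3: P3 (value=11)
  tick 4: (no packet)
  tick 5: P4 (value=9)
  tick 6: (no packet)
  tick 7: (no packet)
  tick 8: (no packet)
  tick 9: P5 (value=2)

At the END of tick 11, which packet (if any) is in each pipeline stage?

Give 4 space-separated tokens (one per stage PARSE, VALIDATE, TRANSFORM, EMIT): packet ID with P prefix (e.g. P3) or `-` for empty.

Answer: - - P5 -

Derivation:
Tick 1: [PARSE:P1(v=6,ok=F), VALIDATE:-, TRANSFORM:-, EMIT:-] out:-; in:P1
Tick 2: [PARSE:P2(v=10,ok=F), VALIDATE:P1(v=6,ok=F), TRANSFORM:-, EMIT:-] out:-; in:P2
Tick 3: [PARSE:P3(v=11,ok=F), VALIDATE:P2(v=10,ok=F), TRANSFORM:P1(v=0,ok=F), EMIT:-] out:-; in:P3
Tick 4: [PARSE:-, VALIDATE:P3(v=11,ok=F), TRANSFORM:P2(v=0,ok=F), EMIT:P1(v=0,ok=F)] out:-; in:-
Tick 5: [PARSE:P4(v=9,ok=F), VALIDATE:-, TRANSFORM:P3(v=0,ok=F), EMIT:P2(v=0,ok=F)] out:P1(v=0); in:P4
Tick 6: [PARSE:-, VALIDATE:P4(v=9,ok=T), TRANSFORM:-, EMIT:P3(v=0,ok=F)] out:P2(v=0); in:-
Tick 7: [PARSE:-, VALIDATE:-, TRANSFORM:P4(v=27,ok=T), EMIT:-] out:P3(v=0); in:-
Tick 8: [PARSE:-, VALIDATE:-, TRANSFORM:-, EMIT:P4(v=27,ok=T)] out:-; in:-
Tick 9: [PARSE:P5(v=2,ok=F), VALIDATE:-, TRANSFORM:-, EMIT:-] out:P4(v=27); in:P5
Tick 10: [PARSE:-, VALIDATE:P5(v=2,ok=F), TRANSFORM:-, EMIT:-] out:-; in:-
Tick 11: [PARSE:-, VALIDATE:-, TRANSFORM:P5(v=0,ok=F), EMIT:-] out:-; in:-
At end of tick 11: ['-', '-', 'P5', '-']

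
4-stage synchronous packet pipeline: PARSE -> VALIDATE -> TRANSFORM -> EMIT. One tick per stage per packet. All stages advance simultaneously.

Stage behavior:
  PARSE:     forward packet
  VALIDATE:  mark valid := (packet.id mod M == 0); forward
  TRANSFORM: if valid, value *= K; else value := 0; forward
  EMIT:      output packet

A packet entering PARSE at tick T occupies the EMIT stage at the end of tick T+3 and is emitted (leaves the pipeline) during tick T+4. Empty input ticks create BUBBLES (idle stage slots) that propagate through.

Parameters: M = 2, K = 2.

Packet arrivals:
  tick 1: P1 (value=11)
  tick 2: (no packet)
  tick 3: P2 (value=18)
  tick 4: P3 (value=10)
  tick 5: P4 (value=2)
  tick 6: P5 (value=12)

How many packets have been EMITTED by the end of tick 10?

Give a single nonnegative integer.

Answer: 5

Derivation:
Tick 1: [PARSE:P1(v=11,ok=F), VALIDATE:-, TRANSFORM:-, EMIT:-] out:-; in:P1
Tick 2: [PARSE:-, VALIDATE:P1(v=11,ok=F), TRANSFORM:-, EMIT:-] out:-; in:-
Tick 3: [PARSE:P2(v=18,ok=F), VALIDATE:-, TRANSFORM:P1(v=0,ok=F), EMIT:-] out:-; in:P2
Tick 4: [PARSE:P3(v=10,ok=F), VALIDATE:P2(v=18,ok=T), TRANSFORM:-, EMIT:P1(v=0,ok=F)] out:-; in:P3
Tick 5: [PARSE:P4(v=2,ok=F), VALIDATE:P3(v=10,ok=F), TRANSFORM:P2(v=36,ok=T), EMIT:-] out:P1(v=0); in:P4
Tick 6: [PARSE:P5(v=12,ok=F), VALIDATE:P4(v=2,ok=T), TRANSFORM:P3(v=0,ok=F), EMIT:P2(v=36,ok=T)] out:-; in:P5
Tick 7: [PARSE:-, VALIDATE:P5(v=12,ok=F), TRANSFORM:P4(v=4,ok=T), EMIT:P3(v=0,ok=F)] out:P2(v=36); in:-
Tick 8: [PARSE:-, VALIDATE:-, TRANSFORM:P5(v=0,ok=F), EMIT:P4(v=4,ok=T)] out:P3(v=0); in:-
Tick 9: [PARSE:-, VALIDATE:-, TRANSFORM:-, EMIT:P5(v=0,ok=F)] out:P4(v=4); in:-
Tick 10: [PARSE:-, VALIDATE:-, TRANSFORM:-, EMIT:-] out:P5(v=0); in:-
Emitted by tick 10: ['P1', 'P2', 'P3', 'P4', 'P5']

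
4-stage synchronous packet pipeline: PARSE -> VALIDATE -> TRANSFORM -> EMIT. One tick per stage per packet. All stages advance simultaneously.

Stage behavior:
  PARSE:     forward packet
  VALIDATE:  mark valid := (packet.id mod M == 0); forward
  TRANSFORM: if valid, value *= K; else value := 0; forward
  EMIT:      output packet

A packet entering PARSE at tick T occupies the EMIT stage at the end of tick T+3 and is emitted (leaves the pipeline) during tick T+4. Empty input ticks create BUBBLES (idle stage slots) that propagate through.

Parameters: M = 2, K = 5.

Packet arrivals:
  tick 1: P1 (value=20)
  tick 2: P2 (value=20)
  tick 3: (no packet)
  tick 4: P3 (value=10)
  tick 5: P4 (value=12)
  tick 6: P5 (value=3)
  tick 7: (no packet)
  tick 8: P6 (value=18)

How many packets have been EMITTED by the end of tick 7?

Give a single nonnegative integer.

Answer: 2

Derivation:
Tick 1: [PARSE:P1(v=20,ok=F), VALIDATE:-, TRANSFORM:-, EMIT:-] out:-; in:P1
Tick 2: [PARSE:P2(v=20,ok=F), VALIDATE:P1(v=20,ok=F), TRANSFORM:-, EMIT:-] out:-; in:P2
Tick 3: [PARSE:-, VALIDATE:P2(v=20,ok=T), TRANSFORM:P1(v=0,ok=F), EMIT:-] out:-; in:-
Tick 4: [PARSE:P3(v=10,ok=F), VALIDATE:-, TRANSFORM:P2(v=100,ok=T), EMIT:P1(v=0,ok=F)] out:-; in:P3
Tick 5: [PARSE:P4(v=12,ok=F), VALIDATE:P3(v=10,ok=F), TRANSFORM:-, EMIT:P2(v=100,ok=T)] out:P1(v=0); in:P4
Tick 6: [PARSE:P5(v=3,ok=F), VALIDATE:P4(v=12,ok=T), TRANSFORM:P3(v=0,ok=F), EMIT:-] out:P2(v=100); in:P5
Tick 7: [PARSE:-, VALIDATE:P5(v=3,ok=F), TRANSFORM:P4(v=60,ok=T), EMIT:P3(v=0,ok=F)] out:-; in:-
Emitted by tick 7: ['P1', 'P2']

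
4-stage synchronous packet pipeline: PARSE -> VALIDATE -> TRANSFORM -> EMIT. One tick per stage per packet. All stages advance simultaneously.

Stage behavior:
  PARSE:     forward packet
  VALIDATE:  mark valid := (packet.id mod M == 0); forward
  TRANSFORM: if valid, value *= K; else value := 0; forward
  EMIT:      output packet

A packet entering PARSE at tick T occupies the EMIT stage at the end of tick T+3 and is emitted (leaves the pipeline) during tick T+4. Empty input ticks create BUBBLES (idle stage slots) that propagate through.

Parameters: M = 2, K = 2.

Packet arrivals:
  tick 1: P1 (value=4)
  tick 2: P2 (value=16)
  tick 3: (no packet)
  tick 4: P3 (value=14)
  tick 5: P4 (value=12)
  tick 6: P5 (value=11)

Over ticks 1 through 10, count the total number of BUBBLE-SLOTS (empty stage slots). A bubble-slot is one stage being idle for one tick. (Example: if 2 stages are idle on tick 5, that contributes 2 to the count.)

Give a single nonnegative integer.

Answer: 20

Derivation:
Tick 1: [PARSE:P1(v=4,ok=F), VALIDATE:-, TRANSFORM:-, EMIT:-] out:-; bubbles=3
Tick 2: [PARSE:P2(v=16,ok=F), VALIDATE:P1(v=4,ok=F), TRANSFORM:-, EMIT:-] out:-; bubbles=2
Tick 3: [PARSE:-, VALIDATE:P2(v=16,ok=T), TRANSFORM:P1(v=0,ok=F), EMIT:-] out:-; bubbles=2
Tick 4: [PARSE:P3(v=14,ok=F), VALIDATE:-, TRANSFORM:P2(v=32,ok=T), EMIT:P1(v=0,ok=F)] out:-; bubbles=1
Tick 5: [PARSE:P4(v=12,ok=F), VALIDATE:P3(v=14,ok=F), TRANSFORM:-, EMIT:P2(v=32,ok=T)] out:P1(v=0); bubbles=1
Tick 6: [PARSE:P5(v=11,ok=F), VALIDATE:P4(v=12,ok=T), TRANSFORM:P3(v=0,ok=F), EMIT:-] out:P2(v=32); bubbles=1
Tick 7: [PARSE:-, VALIDATE:P5(v=11,ok=F), TRANSFORM:P4(v=24,ok=T), EMIT:P3(v=0,ok=F)] out:-; bubbles=1
Tick 8: [PARSE:-, VALIDATE:-, TRANSFORM:P5(v=0,ok=F), EMIT:P4(v=24,ok=T)] out:P3(v=0); bubbles=2
Tick 9: [PARSE:-, VALIDATE:-, TRANSFORM:-, EMIT:P5(v=0,ok=F)] out:P4(v=24); bubbles=3
Tick 10: [PARSE:-, VALIDATE:-, TRANSFORM:-, EMIT:-] out:P5(v=0); bubbles=4
Total bubble-slots: 20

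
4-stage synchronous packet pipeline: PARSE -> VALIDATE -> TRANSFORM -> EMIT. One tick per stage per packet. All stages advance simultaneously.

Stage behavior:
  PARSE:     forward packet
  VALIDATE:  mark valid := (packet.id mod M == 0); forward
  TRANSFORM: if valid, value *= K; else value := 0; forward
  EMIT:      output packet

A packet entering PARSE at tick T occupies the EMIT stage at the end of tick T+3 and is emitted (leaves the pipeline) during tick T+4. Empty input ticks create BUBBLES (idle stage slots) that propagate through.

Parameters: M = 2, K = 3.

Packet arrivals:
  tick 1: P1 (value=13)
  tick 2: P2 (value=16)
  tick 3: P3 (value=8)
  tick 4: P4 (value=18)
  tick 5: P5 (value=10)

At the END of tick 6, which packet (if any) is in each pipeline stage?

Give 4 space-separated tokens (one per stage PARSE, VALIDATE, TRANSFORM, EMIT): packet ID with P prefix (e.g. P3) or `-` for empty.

Answer: - P5 P4 P3

Derivation:
Tick 1: [PARSE:P1(v=13,ok=F), VALIDATE:-, TRANSFORM:-, EMIT:-] out:-; in:P1
Tick 2: [PARSE:P2(v=16,ok=F), VALIDATE:P1(v=13,ok=F), TRANSFORM:-, EMIT:-] out:-; in:P2
Tick 3: [PARSE:P3(v=8,ok=F), VALIDATE:P2(v=16,ok=T), TRANSFORM:P1(v=0,ok=F), EMIT:-] out:-; in:P3
Tick 4: [PARSE:P4(v=18,ok=F), VALIDATE:P3(v=8,ok=F), TRANSFORM:P2(v=48,ok=T), EMIT:P1(v=0,ok=F)] out:-; in:P4
Tick 5: [PARSE:P5(v=10,ok=F), VALIDATE:P4(v=18,ok=T), TRANSFORM:P3(v=0,ok=F), EMIT:P2(v=48,ok=T)] out:P1(v=0); in:P5
Tick 6: [PARSE:-, VALIDATE:P5(v=10,ok=F), TRANSFORM:P4(v=54,ok=T), EMIT:P3(v=0,ok=F)] out:P2(v=48); in:-
At end of tick 6: ['-', 'P5', 'P4', 'P3']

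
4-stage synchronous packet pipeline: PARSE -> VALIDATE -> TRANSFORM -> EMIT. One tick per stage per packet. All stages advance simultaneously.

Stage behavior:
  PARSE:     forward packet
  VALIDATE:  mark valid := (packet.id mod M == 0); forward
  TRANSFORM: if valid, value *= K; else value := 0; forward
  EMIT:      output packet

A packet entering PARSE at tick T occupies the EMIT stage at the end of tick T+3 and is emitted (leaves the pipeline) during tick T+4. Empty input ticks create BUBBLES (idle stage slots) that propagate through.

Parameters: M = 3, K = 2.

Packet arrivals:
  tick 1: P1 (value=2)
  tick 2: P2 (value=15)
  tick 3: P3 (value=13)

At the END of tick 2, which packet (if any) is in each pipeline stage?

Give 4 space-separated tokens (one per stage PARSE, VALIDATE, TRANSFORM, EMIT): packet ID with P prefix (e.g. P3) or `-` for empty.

Answer: P2 P1 - -

Derivation:
Tick 1: [PARSE:P1(v=2,ok=F), VALIDATE:-, TRANSFORM:-, EMIT:-] out:-; in:P1
Tick 2: [PARSE:P2(v=15,ok=F), VALIDATE:P1(v=2,ok=F), TRANSFORM:-, EMIT:-] out:-; in:P2
At end of tick 2: ['P2', 'P1', '-', '-']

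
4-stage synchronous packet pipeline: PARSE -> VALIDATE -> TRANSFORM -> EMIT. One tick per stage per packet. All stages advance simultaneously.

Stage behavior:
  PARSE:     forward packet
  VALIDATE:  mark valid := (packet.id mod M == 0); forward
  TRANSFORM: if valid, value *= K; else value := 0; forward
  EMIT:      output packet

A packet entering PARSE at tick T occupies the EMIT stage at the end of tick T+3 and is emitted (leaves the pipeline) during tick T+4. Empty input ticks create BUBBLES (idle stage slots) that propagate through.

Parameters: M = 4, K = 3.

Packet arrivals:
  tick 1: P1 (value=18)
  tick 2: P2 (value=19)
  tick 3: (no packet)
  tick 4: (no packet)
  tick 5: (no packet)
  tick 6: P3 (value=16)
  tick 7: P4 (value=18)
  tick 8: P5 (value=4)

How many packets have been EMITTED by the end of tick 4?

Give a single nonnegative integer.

Answer: 0

Derivation:
Tick 1: [PARSE:P1(v=18,ok=F), VALIDATE:-, TRANSFORM:-, EMIT:-] out:-; in:P1
Tick 2: [PARSE:P2(v=19,ok=F), VALIDATE:P1(v=18,ok=F), TRANSFORM:-, EMIT:-] out:-; in:P2
Tick 3: [PARSE:-, VALIDATE:P2(v=19,ok=F), TRANSFORM:P1(v=0,ok=F), EMIT:-] out:-; in:-
Tick 4: [PARSE:-, VALIDATE:-, TRANSFORM:P2(v=0,ok=F), EMIT:P1(v=0,ok=F)] out:-; in:-
Emitted by tick 4: []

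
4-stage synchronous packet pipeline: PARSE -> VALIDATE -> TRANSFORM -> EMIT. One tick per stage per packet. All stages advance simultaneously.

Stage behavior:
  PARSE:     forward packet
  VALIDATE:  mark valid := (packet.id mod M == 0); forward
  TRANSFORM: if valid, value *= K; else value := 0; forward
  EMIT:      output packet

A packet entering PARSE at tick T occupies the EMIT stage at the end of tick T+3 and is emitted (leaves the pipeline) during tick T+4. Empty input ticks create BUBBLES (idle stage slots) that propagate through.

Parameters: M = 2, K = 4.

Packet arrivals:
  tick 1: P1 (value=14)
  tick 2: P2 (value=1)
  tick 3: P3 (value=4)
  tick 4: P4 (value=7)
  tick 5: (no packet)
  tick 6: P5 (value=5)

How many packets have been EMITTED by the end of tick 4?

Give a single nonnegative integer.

Answer: 0

Derivation:
Tick 1: [PARSE:P1(v=14,ok=F), VALIDATE:-, TRANSFORM:-, EMIT:-] out:-; in:P1
Tick 2: [PARSE:P2(v=1,ok=F), VALIDATE:P1(v=14,ok=F), TRANSFORM:-, EMIT:-] out:-; in:P2
Tick 3: [PARSE:P3(v=4,ok=F), VALIDATE:P2(v=1,ok=T), TRANSFORM:P1(v=0,ok=F), EMIT:-] out:-; in:P3
Tick 4: [PARSE:P4(v=7,ok=F), VALIDATE:P3(v=4,ok=F), TRANSFORM:P2(v=4,ok=T), EMIT:P1(v=0,ok=F)] out:-; in:P4
Emitted by tick 4: []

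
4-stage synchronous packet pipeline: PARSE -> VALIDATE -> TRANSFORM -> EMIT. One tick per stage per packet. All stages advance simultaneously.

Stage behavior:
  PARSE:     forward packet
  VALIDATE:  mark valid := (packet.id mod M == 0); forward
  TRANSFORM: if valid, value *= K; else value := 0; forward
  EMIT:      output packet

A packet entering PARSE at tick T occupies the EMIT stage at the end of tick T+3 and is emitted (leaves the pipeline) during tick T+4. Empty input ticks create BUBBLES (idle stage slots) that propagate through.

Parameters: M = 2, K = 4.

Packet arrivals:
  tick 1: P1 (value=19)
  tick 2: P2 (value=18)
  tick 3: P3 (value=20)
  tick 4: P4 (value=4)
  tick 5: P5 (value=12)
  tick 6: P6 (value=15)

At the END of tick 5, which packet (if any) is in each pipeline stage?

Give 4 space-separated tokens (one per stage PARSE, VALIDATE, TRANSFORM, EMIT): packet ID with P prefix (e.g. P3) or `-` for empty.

Answer: P5 P4 P3 P2

Derivation:
Tick 1: [PARSE:P1(v=19,ok=F), VALIDATE:-, TRANSFORM:-, EMIT:-] out:-; in:P1
Tick 2: [PARSE:P2(v=18,ok=F), VALIDATE:P1(v=19,ok=F), TRANSFORM:-, EMIT:-] out:-; in:P2
Tick 3: [PARSE:P3(v=20,ok=F), VALIDATE:P2(v=18,ok=T), TRANSFORM:P1(v=0,ok=F), EMIT:-] out:-; in:P3
Tick 4: [PARSE:P4(v=4,ok=F), VALIDATE:P3(v=20,ok=F), TRANSFORM:P2(v=72,ok=T), EMIT:P1(v=0,ok=F)] out:-; in:P4
Tick 5: [PARSE:P5(v=12,ok=F), VALIDATE:P4(v=4,ok=T), TRANSFORM:P3(v=0,ok=F), EMIT:P2(v=72,ok=T)] out:P1(v=0); in:P5
At end of tick 5: ['P5', 'P4', 'P3', 'P2']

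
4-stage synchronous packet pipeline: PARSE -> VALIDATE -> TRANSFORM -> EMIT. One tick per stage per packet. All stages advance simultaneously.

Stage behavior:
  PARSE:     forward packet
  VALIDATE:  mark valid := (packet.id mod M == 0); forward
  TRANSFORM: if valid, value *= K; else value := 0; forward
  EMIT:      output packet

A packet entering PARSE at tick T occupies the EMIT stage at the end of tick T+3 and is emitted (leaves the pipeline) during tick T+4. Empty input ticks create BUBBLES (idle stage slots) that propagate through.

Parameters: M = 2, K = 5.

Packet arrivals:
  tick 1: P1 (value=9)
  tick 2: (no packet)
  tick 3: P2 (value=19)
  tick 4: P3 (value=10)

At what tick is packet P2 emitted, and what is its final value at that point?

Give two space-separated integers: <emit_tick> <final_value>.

Tick 1: [PARSE:P1(v=9,ok=F), VALIDATE:-, TRANSFORM:-, EMIT:-] out:-; in:P1
Tick 2: [PARSE:-, VALIDATE:P1(v=9,ok=F), TRANSFORM:-, EMIT:-] out:-; in:-
Tick 3: [PARSE:P2(v=19,ok=F), VALIDATE:-, TRANSFORM:P1(v=0,ok=F), EMIT:-] out:-; in:P2
Tick 4: [PARSE:P3(v=10,ok=F), VALIDATE:P2(v=19,ok=T), TRANSFORM:-, EMIT:P1(v=0,ok=F)] out:-; in:P3
Tick 5: [PARSE:-, VALIDATE:P3(v=10,ok=F), TRANSFORM:P2(v=95,ok=T), EMIT:-] out:P1(v=0); in:-
Tick 6: [PARSE:-, VALIDATE:-, TRANSFORM:P3(v=0,ok=F), EMIT:P2(v=95,ok=T)] out:-; in:-
Tick 7: [PARSE:-, VALIDATE:-, TRANSFORM:-, EMIT:P3(v=0,ok=F)] out:P2(v=95); in:-
Tick 8: [PARSE:-, VALIDATE:-, TRANSFORM:-, EMIT:-] out:P3(v=0); in:-
P2: arrives tick 3, valid=True (id=2, id%2=0), emit tick 7, final value 95

Answer: 7 95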